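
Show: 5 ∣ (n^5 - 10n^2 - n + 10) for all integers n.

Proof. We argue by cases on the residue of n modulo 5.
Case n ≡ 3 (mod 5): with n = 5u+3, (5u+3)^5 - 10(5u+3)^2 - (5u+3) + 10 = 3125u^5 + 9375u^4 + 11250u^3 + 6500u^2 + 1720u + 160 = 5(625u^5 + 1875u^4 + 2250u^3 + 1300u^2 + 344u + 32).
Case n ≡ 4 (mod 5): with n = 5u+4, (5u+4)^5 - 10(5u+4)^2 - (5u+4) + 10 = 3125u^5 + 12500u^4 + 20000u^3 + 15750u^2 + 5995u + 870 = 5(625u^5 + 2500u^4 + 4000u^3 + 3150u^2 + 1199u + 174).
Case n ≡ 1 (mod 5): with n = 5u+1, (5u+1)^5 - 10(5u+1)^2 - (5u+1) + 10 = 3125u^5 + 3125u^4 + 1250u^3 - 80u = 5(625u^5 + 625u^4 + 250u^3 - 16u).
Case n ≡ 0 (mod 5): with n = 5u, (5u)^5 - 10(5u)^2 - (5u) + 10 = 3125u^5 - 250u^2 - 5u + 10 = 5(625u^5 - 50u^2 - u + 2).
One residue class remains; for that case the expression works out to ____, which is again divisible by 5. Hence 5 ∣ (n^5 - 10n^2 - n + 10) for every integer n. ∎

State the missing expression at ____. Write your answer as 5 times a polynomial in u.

5(625u^5 + 1250u^4 + 1000u^3 + 350u^2 + 39u)

The residues treated are {3, 4, 1, 0}, so the missing case is n ≡ 2 (mod 5); write n = 5u+2.
Then (5u+2)^5 - 10(5u+2)^2 - (5u+2) + 10 = 3125u^5 + 6250u^4 + 5000u^3 + 1750u^2 + 195u = 5(625u^5 + 1250u^4 + 1000u^3 + 350u^2 + 39u).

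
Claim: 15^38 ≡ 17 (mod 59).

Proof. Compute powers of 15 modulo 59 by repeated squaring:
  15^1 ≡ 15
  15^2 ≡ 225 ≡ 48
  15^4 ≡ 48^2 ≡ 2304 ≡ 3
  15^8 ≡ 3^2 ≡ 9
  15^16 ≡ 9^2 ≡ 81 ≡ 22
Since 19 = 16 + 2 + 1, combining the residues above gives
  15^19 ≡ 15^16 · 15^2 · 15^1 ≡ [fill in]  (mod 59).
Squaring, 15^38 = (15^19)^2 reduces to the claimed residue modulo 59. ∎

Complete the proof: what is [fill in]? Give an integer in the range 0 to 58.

15^16 · 15^2 · 15^1 ≡ 22 · 48 · 15 = 15840.
15840 mod 59 = 28, so 15^19 ≡ 28 (mod 59).

28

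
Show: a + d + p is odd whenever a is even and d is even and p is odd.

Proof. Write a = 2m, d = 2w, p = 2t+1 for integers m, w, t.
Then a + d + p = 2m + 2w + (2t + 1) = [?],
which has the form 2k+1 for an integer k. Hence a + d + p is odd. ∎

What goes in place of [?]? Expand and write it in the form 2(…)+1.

Expanding: 2m + 2w + (2t + 1) = 2m + 2t + 2w + 1.
Every term except the constant is even, so this is 2(m + t + w) + 1,
and m + t + w ∈ ℤ gives the required form.

2(m + t + w) + 1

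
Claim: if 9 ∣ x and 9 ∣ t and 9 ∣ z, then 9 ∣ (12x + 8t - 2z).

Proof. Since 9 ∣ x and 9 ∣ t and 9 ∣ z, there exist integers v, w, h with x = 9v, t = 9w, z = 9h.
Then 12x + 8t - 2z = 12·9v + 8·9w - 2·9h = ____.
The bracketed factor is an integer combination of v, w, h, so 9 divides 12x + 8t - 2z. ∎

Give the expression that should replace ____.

Each term has a factor of 9: 12·9v + 8·9w - 2·9h = 9·(-2h + 12v + 8w).
Since -2h + 12v + 8w is an integer, 9 ∣ (12x + 8t - 2z).

9(-2h + 12v + 8w)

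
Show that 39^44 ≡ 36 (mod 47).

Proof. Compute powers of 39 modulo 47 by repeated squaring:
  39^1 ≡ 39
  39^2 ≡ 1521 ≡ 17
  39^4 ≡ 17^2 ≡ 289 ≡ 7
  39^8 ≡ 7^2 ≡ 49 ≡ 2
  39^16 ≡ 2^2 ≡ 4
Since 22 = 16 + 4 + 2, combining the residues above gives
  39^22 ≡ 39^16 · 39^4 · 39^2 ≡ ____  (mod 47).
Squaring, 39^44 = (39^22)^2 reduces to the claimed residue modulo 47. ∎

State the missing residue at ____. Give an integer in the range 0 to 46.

6

39^16 · 39^4 · 39^2 ≡ 4 · 7 · 17 = 476.
476 mod 47 = 6, so 39^22 ≡ 6 (mod 47).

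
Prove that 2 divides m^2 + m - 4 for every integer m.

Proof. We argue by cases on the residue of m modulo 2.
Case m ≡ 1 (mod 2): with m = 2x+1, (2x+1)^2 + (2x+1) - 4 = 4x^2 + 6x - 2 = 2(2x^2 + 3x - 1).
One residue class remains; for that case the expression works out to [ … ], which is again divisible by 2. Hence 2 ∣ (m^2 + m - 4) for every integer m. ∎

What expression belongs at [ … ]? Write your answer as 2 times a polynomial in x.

2(2x^2 + x - 2)

The residues treated are {1}, so the missing case is m ≡ 0 (mod 2); write m = 2x.
Then (2x)^2 + (2x) - 4 = 4x^2 + 2x - 4 = 2(2x^2 + x - 2).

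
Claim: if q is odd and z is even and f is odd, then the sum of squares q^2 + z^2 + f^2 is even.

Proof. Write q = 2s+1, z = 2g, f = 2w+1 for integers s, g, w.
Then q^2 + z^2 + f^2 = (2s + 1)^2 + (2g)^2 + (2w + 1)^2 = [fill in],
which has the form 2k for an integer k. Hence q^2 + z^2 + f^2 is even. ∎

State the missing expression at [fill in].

2(2g^2 + 2s^2 + 2s + 2w^2 + 2w + 1)

Expanding: (2s + 1)^2 + (2g)^2 + (2w + 1)^2 = 4g^2 + 4s^2 + 4s + 4w^2 + 4w + 2.
Every term is even; pulling out the factor of 2 gives 2(2g^2 + 2s^2 + 2s + 2w^2 + 2w + 1).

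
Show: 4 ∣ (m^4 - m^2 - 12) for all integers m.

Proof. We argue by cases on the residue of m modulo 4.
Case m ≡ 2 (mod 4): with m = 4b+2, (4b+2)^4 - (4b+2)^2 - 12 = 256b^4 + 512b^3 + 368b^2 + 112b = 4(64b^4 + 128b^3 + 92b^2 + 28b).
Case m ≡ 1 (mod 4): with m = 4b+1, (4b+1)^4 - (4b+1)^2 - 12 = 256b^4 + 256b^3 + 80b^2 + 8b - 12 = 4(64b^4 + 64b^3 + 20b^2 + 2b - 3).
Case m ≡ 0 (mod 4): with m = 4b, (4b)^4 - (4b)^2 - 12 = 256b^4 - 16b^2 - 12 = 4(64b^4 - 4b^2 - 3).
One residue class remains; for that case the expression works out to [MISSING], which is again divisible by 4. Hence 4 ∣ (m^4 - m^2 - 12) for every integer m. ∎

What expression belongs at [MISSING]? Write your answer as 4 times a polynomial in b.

4(64b^4 + 192b^3 + 212b^2 + 102b + 15)

The residues treated are {2, 1, 0}, so the missing case is m ≡ 3 (mod 4); write m = 4b+3.
Then (4b+3)^4 - (4b+3)^2 - 12 = 256b^4 + 768b^3 + 848b^2 + 408b + 60 = 4(64b^4 + 192b^3 + 212b^2 + 102b + 15).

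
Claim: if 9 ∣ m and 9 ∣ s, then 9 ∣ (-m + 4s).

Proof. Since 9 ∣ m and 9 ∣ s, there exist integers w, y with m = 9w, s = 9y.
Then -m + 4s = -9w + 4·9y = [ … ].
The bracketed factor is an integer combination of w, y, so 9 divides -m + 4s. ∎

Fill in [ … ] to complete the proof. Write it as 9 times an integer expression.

9(-w + 4y)

Each term has a factor of 9: -9w + 4·9y = 9·(-w + 4y).
Since -w + 4y is an integer, 9 ∣ (-m + 4s).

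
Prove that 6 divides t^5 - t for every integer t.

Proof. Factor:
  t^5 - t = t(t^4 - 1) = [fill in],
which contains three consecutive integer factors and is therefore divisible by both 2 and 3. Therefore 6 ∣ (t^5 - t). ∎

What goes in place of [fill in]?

(t - 1)t(t + 1)(t^2 + 1)

t^4 - 1 = (t^2 - 1)(t^2 + 1), and t^2 - 1 = (t-1)(t+1).
So t(t^4 - 1) = (t - 1)t(t + 1)(t^2 + 1).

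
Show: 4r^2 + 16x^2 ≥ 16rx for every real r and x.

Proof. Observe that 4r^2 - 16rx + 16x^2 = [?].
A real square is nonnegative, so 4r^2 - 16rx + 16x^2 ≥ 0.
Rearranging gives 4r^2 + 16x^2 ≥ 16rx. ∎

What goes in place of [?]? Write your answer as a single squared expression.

(2r - 4x)^2

4r^2 - 16rx + 16x^2 is a perfect-square trinomial: the outer terms are (2r)^2 and (4x)^2, and the cross term is -2·2r·4x.
So 4r^2 - 16rx + 16x^2 = (2r - 4x)^2 ≥ 0.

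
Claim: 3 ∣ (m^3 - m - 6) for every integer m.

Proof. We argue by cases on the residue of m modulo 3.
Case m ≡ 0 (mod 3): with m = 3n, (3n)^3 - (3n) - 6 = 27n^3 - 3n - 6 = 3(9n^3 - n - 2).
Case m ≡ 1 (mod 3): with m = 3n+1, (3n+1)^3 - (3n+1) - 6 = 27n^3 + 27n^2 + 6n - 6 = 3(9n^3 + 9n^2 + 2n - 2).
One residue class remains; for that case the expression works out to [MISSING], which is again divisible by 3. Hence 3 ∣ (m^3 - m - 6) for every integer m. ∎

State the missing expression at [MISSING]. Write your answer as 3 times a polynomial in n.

3(9n^3 + 18n^2 + 11n)

Only m ≡ 2 (mod 3) is unaccounted for. Put m = 3n+2:
(3n+2)^3 - (3n+2) - 6 expands to 27n^3 + 54n^2 + 33n,
and factoring out 3 leaves 3(9n^3 + 18n^2 + 11n).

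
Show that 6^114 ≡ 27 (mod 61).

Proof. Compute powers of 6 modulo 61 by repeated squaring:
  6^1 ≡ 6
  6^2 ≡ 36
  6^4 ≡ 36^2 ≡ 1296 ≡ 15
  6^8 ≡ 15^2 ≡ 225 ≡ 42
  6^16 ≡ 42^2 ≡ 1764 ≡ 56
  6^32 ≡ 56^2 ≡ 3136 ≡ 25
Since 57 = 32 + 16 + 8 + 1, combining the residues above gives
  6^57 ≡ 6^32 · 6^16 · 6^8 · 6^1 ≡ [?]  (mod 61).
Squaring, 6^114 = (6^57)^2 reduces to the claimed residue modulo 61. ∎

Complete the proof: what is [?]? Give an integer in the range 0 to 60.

37

6^32 · 6^16 · 6^8 · 6^1 ≡ 25 · 56 · 42 · 6 = 352800.
352800 mod 61 = 37, so 6^57 ≡ 37 (mod 61).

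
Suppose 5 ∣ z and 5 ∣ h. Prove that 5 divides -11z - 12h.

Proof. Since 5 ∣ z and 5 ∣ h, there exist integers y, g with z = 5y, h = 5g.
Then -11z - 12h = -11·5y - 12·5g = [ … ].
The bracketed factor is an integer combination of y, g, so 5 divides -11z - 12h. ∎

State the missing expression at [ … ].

5(-12g - 11y)

Pull the common 5 out of every term: -11·5y - 12·5g = 5(-12g - 11y).
-12g - 11y is an integer, which exhibits the divisibility.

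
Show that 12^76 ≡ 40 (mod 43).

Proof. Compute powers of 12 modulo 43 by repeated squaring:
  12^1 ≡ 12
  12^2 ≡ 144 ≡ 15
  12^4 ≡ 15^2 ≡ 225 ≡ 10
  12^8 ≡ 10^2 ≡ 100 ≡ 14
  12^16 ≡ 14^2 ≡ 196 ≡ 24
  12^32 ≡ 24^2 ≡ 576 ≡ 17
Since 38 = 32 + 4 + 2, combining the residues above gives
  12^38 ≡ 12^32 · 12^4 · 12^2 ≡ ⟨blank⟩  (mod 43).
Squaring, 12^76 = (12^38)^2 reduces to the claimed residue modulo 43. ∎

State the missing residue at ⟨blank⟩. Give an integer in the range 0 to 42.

13

12^32 · 12^4 · 12^2 ≡ 17 · 10 · 15 = 2550.
2550 mod 43 = 13, so 12^38 ≡ 13 (mod 43).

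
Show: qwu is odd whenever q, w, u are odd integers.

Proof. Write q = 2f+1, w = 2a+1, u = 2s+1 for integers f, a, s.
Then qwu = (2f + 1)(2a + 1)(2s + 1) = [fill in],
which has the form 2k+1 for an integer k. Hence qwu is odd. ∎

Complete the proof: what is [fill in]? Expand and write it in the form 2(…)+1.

Expanding: (2f + 1)(2a + 1)(2s + 1) = 8afs + 4af + 4as + 2a + 4fs + 2f + 2s + 1.
Every term except the constant is even, so this is 2(4afs + 2af + 2as + a + 2fs + f + s) + 1,
and 4afs + 2af + 2as + a + 2fs + f + s ∈ ℤ gives the required form.

2(4afs + 2af + 2as + a + 2fs + f + s) + 1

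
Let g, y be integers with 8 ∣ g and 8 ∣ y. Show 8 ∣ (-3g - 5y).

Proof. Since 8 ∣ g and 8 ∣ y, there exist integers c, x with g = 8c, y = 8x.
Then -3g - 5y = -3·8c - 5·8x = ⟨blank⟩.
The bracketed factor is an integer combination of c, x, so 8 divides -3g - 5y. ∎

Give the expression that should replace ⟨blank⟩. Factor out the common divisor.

Pull the common 8 out of every term: -3·8c - 5·8x = 8(-3c - 5x).
-3c - 5x is an integer, which exhibits the divisibility.

8(-3c - 5x)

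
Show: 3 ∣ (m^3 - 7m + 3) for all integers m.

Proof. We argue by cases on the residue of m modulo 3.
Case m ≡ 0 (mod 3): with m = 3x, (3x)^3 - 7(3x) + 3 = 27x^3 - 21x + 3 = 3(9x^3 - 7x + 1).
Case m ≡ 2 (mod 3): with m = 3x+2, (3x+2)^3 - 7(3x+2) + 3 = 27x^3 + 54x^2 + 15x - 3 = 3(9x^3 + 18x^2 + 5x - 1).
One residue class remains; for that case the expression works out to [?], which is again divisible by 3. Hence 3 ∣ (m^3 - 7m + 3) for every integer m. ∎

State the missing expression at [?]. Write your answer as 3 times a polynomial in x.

3(9x^3 + 9x^2 - 4x - 1)

The residues treated are {0, 2}, so the missing case is m ≡ 1 (mod 3); write m = 3x+1.
Then (3x+1)^3 - 7(3x+1) + 3 = 27x^3 + 27x^2 - 12x - 3 = 3(9x^3 + 9x^2 - 4x - 1).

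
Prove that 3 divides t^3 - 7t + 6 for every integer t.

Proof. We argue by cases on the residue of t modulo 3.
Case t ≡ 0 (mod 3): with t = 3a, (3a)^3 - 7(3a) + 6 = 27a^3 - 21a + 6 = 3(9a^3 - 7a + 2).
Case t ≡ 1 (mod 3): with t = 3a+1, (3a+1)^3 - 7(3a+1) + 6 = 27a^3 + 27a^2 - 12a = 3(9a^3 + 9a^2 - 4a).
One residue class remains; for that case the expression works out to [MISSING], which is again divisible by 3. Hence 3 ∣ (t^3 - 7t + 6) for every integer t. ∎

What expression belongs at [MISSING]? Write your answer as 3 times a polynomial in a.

The residues treated are {0, 1}, so the missing case is t ≡ 2 (mod 3); write t = 3a+2.
Then (3a+2)^3 - 7(3a+2) + 6 = 27a^3 + 54a^2 + 15a = 3(9a^3 + 18a^2 + 5a).

3(9a^3 + 18a^2 + 5a)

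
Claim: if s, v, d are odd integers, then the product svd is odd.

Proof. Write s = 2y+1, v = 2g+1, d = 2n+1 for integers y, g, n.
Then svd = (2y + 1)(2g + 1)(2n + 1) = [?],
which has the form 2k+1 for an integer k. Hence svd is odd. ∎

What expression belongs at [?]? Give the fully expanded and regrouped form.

2(4gny + 2gn + 2gy + g + 2ny + n + y) + 1

Expanding: (2y + 1)(2g + 1)(2n + 1) = 8gny + 4gn + 4gy + 2g + 4ny + 2n + 2y + 1.
Every term except the constant is even, so this is 2(4gny + 2gn + 2gy + g + 2ny + n + y) + 1,
and 4gny + 2gn + 2gy + g + 2ny + n + y ∈ ℤ gives the required form.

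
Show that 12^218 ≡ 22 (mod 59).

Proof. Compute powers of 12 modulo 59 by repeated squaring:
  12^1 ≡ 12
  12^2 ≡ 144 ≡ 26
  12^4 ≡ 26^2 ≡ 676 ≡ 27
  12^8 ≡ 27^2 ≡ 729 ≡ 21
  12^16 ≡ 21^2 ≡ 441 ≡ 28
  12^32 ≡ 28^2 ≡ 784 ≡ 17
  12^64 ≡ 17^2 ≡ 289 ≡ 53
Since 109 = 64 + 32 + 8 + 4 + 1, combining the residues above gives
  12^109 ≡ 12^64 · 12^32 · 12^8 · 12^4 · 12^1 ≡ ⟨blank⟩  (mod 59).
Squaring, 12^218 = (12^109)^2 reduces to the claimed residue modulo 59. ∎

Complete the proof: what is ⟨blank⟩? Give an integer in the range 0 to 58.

Multiply the listed residues: 53 · 17 · 21 · 27 · 12 = 901 → 18921 → 510867 → 6130404.
Reducing modulo 59: 6130404 = 103905·59 + 9, so 12^109 ≡ 9.

9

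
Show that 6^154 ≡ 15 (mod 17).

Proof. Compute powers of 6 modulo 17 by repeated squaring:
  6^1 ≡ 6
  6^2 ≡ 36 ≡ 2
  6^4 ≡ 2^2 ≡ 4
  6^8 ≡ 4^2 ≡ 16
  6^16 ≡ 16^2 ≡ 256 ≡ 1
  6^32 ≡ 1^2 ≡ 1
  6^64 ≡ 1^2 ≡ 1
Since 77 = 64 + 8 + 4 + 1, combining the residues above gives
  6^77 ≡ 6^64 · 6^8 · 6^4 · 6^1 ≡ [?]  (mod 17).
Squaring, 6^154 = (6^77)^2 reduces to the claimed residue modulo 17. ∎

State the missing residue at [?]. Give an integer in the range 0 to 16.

Multiply the listed residues: 1 · 16 · 4 · 6 = 16 → 64 → 384.
Reducing modulo 17: 384 = 22·17 + 10, so 6^77 ≡ 10.

10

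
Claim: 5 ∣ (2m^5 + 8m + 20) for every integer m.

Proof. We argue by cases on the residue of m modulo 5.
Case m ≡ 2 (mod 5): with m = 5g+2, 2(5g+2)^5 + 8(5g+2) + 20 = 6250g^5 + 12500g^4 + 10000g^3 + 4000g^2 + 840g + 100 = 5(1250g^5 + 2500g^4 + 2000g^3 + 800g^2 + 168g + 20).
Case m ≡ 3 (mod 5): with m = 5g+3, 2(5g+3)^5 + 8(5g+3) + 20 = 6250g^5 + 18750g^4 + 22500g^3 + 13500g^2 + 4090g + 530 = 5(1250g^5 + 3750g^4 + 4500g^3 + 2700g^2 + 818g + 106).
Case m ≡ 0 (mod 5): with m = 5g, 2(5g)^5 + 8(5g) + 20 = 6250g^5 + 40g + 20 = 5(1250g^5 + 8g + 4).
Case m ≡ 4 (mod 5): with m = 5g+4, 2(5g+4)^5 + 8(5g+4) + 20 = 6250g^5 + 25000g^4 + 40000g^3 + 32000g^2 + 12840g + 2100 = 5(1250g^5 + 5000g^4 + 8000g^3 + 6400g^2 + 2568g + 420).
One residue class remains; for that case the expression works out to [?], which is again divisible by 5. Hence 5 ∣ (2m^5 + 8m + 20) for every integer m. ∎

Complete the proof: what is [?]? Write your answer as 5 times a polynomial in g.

5(1250g^5 + 1250g^4 + 500g^3 + 100g^2 + 18g + 6)

The residues treated are {2, 3, 0, 4}, so the missing case is m ≡ 1 (mod 5); write m = 5g+1.
Then 2(5g+1)^5 + 8(5g+1) + 20 = 6250g^5 + 6250g^4 + 2500g^3 + 500g^2 + 90g + 30 = 5(1250g^5 + 1250g^4 + 500g^3 + 100g^2 + 18g + 6).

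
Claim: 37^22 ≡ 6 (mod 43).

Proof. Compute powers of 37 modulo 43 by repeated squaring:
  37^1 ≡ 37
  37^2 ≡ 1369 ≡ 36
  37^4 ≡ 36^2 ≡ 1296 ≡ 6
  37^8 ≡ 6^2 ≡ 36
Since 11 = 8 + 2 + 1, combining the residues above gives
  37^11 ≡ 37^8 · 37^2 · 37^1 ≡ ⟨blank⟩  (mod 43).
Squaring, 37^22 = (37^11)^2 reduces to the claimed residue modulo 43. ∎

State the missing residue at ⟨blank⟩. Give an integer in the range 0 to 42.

7

Multiply the listed residues: 36 · 36 · 37 = 1296 → 47952.
Reducing modulo 43: 47952 = 1115·43 + 7, so 37^11 ≡ 7.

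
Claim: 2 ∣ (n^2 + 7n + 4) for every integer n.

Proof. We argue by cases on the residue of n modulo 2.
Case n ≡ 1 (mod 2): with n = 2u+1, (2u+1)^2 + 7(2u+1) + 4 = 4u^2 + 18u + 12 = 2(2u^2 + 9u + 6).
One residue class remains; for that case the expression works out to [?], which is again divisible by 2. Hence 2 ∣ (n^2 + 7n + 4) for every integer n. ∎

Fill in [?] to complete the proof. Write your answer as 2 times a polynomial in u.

2(2u^2 + 7u + 2)

Only n ≡ 0 (mod 2) is unaccounted for. Put n = 2u:
(2u)^2 + 7(2u) + 4 expands to 4u^2 + 14u + 4,
and factoring out 2 leaves 2(2u^2 + 7u + 2).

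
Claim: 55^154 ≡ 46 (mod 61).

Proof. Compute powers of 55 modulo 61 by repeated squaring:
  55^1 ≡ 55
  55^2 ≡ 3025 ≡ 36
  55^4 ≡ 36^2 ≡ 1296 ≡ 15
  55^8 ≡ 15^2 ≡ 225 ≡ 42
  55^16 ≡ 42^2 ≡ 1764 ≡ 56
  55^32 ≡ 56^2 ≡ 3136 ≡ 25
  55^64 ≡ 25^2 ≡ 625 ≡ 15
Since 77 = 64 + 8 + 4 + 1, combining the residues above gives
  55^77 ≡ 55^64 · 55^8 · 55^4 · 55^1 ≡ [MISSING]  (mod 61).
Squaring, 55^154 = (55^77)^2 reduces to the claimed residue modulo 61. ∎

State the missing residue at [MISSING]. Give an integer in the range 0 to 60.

30

55^64 · 55^8 · 55^4 · 55^1 ≡ 15 · 42 · 15 · 55 = 519750.
519750 mod 61 = 30, so 55^77 ≡ 30 (mod 61).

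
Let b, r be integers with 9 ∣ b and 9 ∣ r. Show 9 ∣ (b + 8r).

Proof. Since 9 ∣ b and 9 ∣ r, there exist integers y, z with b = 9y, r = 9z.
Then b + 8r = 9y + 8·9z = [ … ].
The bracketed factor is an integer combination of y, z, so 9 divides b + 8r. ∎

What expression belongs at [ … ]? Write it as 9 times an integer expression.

Each term has a factor of 9: 9y + 8·9z = 9·(y + 8z).
Since y + 8z is an integer, 9 ∣ (b + 8r).

9(y + 8z)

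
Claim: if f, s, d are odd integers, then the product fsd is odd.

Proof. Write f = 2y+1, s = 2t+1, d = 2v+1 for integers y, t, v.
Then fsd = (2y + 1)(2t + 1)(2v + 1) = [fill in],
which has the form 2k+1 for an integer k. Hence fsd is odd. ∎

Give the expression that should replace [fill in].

2(4tvy + 2tv + 2ty + t + 2vy + v + y) + 1

(2y + 1)(2t + 1)(2v + 1) = 8tvy + 4tv + 4ty + 2t + 4vy + 2v + 2y + 1
= 2(4tvy + 2tv + 2ty + t + 2vy + v + y) + 1.
Since 4tvy + 2tv + 2ty + t + 2vy + v + y is an integer, the product is of the form 2k+1 for an integer k.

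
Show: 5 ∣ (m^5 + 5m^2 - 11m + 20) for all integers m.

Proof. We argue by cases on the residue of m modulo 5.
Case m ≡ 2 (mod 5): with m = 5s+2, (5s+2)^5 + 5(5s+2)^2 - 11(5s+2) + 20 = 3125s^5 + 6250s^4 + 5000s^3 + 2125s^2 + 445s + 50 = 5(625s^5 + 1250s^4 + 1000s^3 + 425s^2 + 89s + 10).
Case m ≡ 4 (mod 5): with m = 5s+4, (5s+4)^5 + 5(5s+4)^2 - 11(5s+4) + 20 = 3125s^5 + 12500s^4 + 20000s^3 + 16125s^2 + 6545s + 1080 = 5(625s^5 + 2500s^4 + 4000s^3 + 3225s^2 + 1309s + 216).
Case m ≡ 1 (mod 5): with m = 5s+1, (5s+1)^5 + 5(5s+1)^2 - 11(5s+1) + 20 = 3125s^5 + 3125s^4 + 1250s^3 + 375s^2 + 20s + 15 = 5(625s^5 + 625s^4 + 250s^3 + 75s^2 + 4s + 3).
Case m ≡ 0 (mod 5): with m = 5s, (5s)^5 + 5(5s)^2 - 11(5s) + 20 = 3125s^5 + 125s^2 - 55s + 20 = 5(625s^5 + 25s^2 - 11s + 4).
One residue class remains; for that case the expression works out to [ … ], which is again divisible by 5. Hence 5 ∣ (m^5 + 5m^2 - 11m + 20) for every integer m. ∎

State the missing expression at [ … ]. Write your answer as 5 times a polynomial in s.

5(625s^5 + 1875s^4 + 2250s^3 + 1375s^2 + 424s + 55)

The residues treated are {2, 4, 1, 0}, so the missing case is m ≡ 3 (mod 5); write m = 5s+3.
Then (5s+3)^5 + 5(5s+3)^2 - 11(5s+3) + 20 = 3125s^5 + 9375s^4 + 11250s^3 + 6875s^2 + 2120s + 275 = 5(625s^5 + 1875s^4 + 2250s^3 + 1375s^2 + 424s + 55).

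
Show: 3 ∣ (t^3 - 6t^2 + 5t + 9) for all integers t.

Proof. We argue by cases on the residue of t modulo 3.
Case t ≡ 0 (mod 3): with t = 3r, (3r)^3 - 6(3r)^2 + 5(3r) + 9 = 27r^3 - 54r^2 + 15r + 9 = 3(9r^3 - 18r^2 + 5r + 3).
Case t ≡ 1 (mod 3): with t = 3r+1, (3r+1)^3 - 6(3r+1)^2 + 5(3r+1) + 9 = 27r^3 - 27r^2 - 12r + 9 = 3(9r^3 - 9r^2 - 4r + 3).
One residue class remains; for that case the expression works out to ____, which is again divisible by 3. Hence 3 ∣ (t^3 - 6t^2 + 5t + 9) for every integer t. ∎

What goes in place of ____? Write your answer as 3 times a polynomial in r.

The residues treated are {0, 1}, so the missing case is t ≡ 2 (mod 3); write t = 3r+2.
Then (3r+2)^3 - 6(3r+2)^2 + 5(3r+2) + 9 = 27r^3 - 21r + 3 = 3(9r^3 - 7r + 1).

3(9r^3 - 7r + 1)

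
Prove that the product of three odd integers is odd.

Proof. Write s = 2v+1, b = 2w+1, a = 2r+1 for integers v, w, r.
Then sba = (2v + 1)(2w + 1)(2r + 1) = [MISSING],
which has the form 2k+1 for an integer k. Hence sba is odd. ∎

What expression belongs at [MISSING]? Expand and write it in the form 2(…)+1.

2(4rvw + 2rv + 2rw + r + 2vw + v + w) + 1

(2v + 1)(2w + 1)(2r + 1) = 8rvw + 4rv + 4rw + 2r + 4vw + 2v + 2w + 1
= 2(4rvw + 2rv + 2rw + r + 2vw + v + w) + 1.
Since 4rvw + 2rv + 2rw + r + 2vw + v + w is an integer, the product is of the form 2k+1 for an integer k.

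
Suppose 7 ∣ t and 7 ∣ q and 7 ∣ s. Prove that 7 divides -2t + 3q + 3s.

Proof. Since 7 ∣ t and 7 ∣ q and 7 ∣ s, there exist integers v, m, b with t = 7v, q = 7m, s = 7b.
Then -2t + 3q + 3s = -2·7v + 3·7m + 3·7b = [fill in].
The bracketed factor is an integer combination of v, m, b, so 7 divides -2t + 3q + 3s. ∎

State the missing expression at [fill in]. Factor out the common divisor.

Each term has a factor of 7: -2·7v + 3·7m + 3·7b = 7·(3b + 3m - 2v).
Since 3b + 3m - 2v is an integer, 7 ∣ (-2t + 3q + 3s).

7(3b + 3m - 2v)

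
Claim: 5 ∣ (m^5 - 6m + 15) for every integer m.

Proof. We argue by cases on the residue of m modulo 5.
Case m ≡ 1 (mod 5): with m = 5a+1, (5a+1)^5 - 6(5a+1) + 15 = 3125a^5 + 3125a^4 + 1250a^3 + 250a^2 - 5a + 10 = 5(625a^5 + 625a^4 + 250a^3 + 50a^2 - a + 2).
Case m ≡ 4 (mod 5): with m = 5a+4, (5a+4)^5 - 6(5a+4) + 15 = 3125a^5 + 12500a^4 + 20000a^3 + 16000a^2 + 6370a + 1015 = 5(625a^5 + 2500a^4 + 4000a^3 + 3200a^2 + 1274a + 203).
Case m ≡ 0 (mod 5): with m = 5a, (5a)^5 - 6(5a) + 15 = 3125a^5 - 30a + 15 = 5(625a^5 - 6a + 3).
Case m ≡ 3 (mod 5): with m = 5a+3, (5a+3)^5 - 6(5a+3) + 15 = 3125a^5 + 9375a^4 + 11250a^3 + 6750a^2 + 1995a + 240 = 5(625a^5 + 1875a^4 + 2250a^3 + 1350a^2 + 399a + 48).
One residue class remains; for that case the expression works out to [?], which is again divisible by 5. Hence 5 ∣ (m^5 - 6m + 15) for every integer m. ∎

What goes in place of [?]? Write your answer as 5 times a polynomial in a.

5(625a^5 + 1250a^4 + 1000a^3 + 400a^2 + 74a + 7)

Only m ≡ 2 (mod 5) is unaccounted for. Put m = 5a+2:
(5a+2)^5 - 6(5a+2) + 15 expands to 3125a^5 + 6250a^4 + 5000a^3 + 2000a^2 + 370a + 35,
and factoring out 5 leaves 5(625a^5 + 1250a^4 + 1000a^3 + 400a^2 + 74a + 7).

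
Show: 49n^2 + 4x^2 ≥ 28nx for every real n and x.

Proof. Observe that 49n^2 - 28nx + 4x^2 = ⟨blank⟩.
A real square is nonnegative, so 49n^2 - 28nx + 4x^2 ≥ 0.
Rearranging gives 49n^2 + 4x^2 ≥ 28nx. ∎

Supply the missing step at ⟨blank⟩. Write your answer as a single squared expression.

The leading and trailing coefficients are 7^2 and 2^2, and 28 = 2·7·2, so the trinomial is (7n - 2x)^2.
Hence 49n^2 - 28nx + 4x^2 ≥ 0.

(7n - 2x)^2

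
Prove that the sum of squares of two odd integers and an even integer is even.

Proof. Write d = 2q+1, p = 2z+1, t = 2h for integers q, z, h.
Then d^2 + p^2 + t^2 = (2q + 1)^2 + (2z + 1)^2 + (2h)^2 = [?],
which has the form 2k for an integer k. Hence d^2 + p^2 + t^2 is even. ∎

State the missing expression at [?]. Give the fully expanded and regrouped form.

Expanding: (2q + 1)^2 + (2z + 1)^2 + (2h)^2 = 4h^2 + 4q^2 + 4q + 4z^2 + 4z + 2.
Every term is even; pulling out the factor of 2 gives 2(2h^2 + 2q^2 + 2q + 2z^2 + 2z + 1).

2(2h^2 + 2q^2 + 2q + 2z^2 + 2z + 1)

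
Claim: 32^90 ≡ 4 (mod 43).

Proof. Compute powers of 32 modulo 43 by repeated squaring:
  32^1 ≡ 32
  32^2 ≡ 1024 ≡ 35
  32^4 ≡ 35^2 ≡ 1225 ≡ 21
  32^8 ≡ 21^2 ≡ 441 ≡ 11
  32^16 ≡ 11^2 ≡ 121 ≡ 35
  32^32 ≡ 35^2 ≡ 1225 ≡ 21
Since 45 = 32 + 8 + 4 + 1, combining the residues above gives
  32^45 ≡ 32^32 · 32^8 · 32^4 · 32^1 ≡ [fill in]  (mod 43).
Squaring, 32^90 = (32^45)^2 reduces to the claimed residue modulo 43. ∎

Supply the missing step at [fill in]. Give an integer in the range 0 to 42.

2

32^32 · 32^8 · 32^4 · 32^1 ≡ 21 · 11 · 21 · 32 = 155232.
155232 mod 43 = 2, so 32^45 ≡ 2 (mod 43).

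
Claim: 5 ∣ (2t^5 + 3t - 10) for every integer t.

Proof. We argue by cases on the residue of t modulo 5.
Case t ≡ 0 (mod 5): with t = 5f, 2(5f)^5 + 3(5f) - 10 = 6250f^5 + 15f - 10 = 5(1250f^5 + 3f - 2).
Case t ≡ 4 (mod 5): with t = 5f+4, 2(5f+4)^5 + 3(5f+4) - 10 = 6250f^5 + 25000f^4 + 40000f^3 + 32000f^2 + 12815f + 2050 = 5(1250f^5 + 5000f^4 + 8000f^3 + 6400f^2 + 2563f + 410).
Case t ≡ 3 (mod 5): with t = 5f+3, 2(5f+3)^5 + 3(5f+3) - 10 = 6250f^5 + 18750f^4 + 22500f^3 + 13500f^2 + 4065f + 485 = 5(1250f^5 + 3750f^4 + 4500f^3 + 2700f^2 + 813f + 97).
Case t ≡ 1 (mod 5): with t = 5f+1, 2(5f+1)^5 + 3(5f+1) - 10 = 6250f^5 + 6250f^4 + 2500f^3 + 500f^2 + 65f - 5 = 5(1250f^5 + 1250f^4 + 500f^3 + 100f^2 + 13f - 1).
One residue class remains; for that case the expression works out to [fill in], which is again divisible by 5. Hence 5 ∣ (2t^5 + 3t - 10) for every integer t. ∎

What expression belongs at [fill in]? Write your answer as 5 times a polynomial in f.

5(1250f^5 + 2500f^4 + 2000f^3 + 800f^2 + 163f + 12)

Only t ≡ 2 (mod 5) is unaccounted for. Put t = 5f+2:
2(5f+2)^5 + 3(5f+2) - 10 expands to 6250f^5 + 12500f^4 + 10000f^3 + 4000f^2 + 815f + 60,
and factoring out 5 leaves 5(1250f^5 + 2500f^4 + 2000f^3 + 800f^2 + 163f + 12).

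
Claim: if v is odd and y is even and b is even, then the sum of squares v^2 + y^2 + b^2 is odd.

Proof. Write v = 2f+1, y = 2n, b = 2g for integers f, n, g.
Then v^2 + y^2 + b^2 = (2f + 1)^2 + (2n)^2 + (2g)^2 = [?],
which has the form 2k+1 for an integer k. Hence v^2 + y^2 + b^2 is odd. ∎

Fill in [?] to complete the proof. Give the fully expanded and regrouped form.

2(2f^2 + 2f + 2g^2 + 2n^2) + 1

Expanding: (2f + 1)^2 + (2n)^2 + (2g)^2 = 4f^2 + 4f + 4g^2 + 4n^2 + 1.
Every term except the constant is even, so this is 2(2f^2 + 2f + 2g^2 + 2n^2) + 1,
and 2f^2 + 2f + 2g^2 + 2n^2 ∈ ℤ gives the required form.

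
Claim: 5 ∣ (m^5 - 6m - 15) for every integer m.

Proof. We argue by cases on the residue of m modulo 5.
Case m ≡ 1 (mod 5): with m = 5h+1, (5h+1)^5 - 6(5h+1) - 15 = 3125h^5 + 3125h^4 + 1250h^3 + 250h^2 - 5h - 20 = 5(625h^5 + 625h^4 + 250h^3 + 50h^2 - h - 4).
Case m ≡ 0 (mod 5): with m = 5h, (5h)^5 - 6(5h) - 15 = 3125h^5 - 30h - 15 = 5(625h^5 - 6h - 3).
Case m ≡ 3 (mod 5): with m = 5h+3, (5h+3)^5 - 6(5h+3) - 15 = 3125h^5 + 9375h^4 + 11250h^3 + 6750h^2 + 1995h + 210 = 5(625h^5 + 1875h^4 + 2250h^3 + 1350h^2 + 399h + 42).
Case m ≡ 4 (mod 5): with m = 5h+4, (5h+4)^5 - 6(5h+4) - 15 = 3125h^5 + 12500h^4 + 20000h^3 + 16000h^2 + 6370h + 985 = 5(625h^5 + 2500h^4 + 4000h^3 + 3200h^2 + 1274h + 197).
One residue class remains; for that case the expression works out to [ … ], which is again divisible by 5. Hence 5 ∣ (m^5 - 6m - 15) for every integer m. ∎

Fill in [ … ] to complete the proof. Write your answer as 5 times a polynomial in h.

Only m ≡ 2 (mod 5) is unaccounted for. Put m = 5h+2:
(5h+2)^5 - 6(5h+2) - 15 expands to 3125h^5 + 6250h^4 + 5000h^3 + 2000h^2 + 370h + 5,
and factoring out 5 leaves 5(625h^5 + 1250h^4 + 1000h^3 + 400h^2 + 74h + 1).

5(625h^5 + 1250h^4 + 1000h^3 + 400h^2 + 74h + 1)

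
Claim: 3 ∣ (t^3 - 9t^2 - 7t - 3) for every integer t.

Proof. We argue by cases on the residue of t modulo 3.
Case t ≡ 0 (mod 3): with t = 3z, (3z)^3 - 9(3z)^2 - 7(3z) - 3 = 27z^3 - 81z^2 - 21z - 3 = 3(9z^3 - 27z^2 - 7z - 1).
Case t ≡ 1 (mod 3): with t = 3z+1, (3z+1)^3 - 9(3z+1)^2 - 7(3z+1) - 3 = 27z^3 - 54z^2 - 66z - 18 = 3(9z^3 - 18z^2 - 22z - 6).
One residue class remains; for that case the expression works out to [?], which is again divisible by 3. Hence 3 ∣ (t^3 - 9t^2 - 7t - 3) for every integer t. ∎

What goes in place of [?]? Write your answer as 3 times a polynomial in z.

3(9z^3 - 9z^2 - 31z - 15)

Only t ≡ 2 (mod 3) is unaccounted for. Put t = 3z+2:
(3z+2)^3 - 9(3z+2)^2 - 7(3z+2) - 3 expands to 27z^3 - 27z^2 - 93z - 45,
and factoring out 3 leaves 3(9z^3 - 9z^2 - 31z - 15).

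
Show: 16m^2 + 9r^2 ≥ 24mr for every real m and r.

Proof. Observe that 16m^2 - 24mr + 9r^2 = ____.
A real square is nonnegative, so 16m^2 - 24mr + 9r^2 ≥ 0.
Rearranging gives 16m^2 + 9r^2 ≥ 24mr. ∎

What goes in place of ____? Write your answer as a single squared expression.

The leading and trailing coefficients are 4^2 and 3^2, and 24 = 2·4·3, so the trinomial is (4m - 3r)^2.
Hence 16m^2 - 24mr + 9r^2 ≥ 0.

(4m - 3r)^2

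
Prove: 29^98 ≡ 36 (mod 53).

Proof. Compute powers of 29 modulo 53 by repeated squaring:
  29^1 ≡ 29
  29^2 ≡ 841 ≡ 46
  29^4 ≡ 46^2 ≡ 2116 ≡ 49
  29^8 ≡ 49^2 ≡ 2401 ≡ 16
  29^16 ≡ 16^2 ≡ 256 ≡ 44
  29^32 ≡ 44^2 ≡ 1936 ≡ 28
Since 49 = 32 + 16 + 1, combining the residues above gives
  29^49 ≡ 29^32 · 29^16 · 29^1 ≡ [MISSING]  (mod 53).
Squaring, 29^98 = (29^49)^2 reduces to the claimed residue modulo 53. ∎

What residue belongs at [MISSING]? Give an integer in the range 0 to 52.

Multiply the listed residues: 28 · 44 · 29 = 1232 → 35728.
Reducing modulo 53: 35728 = 674·53 + 6, so 29^49 ≡ 6.

6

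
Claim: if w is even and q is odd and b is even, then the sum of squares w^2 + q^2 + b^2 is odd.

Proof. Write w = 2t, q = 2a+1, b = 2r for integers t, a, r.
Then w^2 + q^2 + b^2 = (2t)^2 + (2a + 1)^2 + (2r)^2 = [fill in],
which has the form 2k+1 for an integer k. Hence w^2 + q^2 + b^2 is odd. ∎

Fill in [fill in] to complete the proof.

2(2a^2 + 2a + 2r^2 + 2t^2) + 1

(2t)^2 + (2a + 1)^2 + (2r)^2 = 4a^2 + 4a + 4r^2 + 4t^2 + 1
= 2(2a^2 + 2a + 2r^2 + 2t^2) + 1.
Since 2a^2 + 2a + 2r^2 + 2t^2 is an integer, the sum of squares is of the form 2k+1 for an integer k.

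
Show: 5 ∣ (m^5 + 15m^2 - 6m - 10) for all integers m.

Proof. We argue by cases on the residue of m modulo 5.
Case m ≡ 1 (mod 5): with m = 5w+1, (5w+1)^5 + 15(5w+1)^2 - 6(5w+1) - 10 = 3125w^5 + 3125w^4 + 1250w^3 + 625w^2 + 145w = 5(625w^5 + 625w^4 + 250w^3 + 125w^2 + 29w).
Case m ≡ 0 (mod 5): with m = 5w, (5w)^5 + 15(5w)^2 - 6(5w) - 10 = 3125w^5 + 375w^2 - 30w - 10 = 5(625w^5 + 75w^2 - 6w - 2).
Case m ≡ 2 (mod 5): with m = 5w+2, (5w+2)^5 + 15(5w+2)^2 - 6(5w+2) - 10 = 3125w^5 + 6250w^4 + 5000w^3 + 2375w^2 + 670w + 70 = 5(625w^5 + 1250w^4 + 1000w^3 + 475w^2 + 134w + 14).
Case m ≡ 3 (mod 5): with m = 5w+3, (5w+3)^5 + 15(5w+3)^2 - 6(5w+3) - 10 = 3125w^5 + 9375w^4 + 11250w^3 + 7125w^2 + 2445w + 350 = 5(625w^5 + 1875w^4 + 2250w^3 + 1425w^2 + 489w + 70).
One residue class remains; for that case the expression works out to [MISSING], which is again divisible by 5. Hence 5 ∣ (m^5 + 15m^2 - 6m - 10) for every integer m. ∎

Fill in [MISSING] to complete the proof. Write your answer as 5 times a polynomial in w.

5(625w^5 + 2500w^4 + 4000w^3 + 3275w^2 + 1394w + 246)

The residues treated are {1, 0, 2, 3}, so the missing case is m ≡ 4 (mod 5); write m = 5w+4.
Then (5w+4)^5 + 15(5w+4)^2 - 6(5w+4) - 10 = 3125w^5 + 12500w^4 + 20000w^3 + 16375w^2 + 6970w + 1230 = 5(625w^5 + 2500w^4 + 4000w^3 + 3275w^2 + 1394w + 246).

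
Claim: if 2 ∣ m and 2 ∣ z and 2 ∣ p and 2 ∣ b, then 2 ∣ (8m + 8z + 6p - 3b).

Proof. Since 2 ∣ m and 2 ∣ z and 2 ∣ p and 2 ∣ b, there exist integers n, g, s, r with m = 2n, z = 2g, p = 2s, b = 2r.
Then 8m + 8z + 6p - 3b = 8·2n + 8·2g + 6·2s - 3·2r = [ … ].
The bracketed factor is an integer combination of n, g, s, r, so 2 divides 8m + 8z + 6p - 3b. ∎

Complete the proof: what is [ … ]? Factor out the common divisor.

Each term has a factor of 2: 8·2n + 8·2g + 6·2s - 3·2r = 2·(8g + 8n - 3r + 6s).
Since 8g + 8n - 3r + 6s is an integer, 2 ∣ (8m + 8z + 6p - 3b).

2(8g + 8n - 3r + 6s)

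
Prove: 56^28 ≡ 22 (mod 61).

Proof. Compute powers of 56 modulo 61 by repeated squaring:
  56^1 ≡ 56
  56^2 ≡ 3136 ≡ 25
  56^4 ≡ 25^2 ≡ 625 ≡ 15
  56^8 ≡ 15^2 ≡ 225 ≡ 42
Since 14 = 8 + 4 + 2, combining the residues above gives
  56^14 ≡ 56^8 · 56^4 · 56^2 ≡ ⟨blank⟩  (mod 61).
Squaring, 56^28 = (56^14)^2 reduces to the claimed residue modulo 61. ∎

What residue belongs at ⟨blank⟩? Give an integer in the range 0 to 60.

12

Multiply the listed residues: 42 · 15 · 25 = 630 → 15750.
Reducing modulo 61: 15750 = 258·61 + 12, so 56^14 ≡ 12.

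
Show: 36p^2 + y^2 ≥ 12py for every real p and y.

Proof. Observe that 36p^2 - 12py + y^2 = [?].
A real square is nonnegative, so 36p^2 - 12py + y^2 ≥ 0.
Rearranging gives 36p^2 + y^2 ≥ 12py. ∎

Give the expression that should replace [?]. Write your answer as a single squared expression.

(6p - y)^2

The leading and trailing coefficients are 6^2 and 1^2, and 12 = 2·6·1, so the trinomial is (6p - y)^2.
Hence 36p^2 - 12py + y^2 ≥ 0.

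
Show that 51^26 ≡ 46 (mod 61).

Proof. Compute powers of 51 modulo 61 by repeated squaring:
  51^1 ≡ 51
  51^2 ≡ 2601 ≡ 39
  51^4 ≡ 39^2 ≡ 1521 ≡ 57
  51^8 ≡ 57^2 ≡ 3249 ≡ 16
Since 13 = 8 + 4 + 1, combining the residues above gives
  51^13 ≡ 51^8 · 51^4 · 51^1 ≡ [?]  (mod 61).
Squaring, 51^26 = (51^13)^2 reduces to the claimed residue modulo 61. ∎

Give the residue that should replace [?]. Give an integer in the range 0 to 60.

30

51^8 · 51^4 · 51^1 ≡ 16 · 57 · 51 = 46512.
46512 mod 61 = 30, so 51^13 ≡ 30 (mod 61).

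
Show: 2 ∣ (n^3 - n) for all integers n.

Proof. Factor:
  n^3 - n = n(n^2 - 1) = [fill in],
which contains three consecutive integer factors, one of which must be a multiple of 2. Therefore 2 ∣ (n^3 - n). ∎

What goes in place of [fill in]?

n(n^2 - 1) = n(n - 1)(n + 1) = (n - 1)n(n + 1).
These three factors are consecutive integers, so their product is divisible by 2.

(n - 1)n(n + 1)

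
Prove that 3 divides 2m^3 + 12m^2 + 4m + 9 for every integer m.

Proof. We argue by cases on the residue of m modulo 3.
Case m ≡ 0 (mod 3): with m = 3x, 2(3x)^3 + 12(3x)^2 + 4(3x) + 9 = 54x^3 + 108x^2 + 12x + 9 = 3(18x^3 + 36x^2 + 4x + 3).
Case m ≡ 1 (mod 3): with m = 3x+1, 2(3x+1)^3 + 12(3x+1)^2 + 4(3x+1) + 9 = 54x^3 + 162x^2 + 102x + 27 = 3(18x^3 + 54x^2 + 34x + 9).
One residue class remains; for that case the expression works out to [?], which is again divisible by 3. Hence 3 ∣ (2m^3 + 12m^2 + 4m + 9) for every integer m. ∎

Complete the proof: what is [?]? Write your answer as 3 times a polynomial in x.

3(18x^3 + 72x^2 + 76x + 27)

The residues treated are {0, 1}, so the missing case is m ≡ 2 (mod 3); write m = 3x+2.
Then 2(3x+2)^3 + 12(3x+2)^2 + 4(3x+2) + 9 = 54x^3 + 216x^2 + 228x + 81 = 3(18x^3 + 72x^2 + 76x + 27).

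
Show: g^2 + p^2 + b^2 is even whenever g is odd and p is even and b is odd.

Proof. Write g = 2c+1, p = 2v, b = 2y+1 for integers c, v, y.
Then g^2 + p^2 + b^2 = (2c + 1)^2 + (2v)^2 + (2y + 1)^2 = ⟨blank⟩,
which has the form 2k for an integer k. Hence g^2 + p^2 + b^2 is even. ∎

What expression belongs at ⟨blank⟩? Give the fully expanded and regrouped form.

2(2c^2 + 2c + 2v^2 + 2y^2 + 2y + 1)

Expanding: (2c + 1)^2 + (2v)^2 + (2y + 1)^2 = 4c^2 + 4c + 4v^2 + 4y^2 + 4y + 2.
Every term is even; pulling out the factor of 2 gives 2(2c^2 + 2c + 2v^2 + 2y^2 + 2y + 1).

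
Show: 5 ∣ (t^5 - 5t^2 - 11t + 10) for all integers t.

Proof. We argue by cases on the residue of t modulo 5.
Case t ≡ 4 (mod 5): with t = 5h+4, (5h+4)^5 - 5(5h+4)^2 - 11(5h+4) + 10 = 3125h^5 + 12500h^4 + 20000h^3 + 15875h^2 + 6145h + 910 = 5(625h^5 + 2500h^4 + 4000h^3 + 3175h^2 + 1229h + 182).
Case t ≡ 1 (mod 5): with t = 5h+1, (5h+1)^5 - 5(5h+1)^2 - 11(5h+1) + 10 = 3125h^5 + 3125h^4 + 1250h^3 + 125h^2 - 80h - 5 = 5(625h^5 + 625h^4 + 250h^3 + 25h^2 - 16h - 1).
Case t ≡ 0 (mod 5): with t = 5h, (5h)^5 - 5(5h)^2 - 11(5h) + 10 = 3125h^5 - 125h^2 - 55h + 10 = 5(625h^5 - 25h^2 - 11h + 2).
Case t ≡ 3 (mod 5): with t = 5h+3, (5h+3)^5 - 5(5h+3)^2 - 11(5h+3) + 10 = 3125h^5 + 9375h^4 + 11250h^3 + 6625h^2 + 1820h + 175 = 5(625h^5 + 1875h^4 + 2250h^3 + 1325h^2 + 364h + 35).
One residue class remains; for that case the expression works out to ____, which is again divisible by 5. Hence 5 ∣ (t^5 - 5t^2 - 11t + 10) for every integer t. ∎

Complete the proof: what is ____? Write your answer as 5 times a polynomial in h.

Only t ≡ 2 (mod 5) is unaccounted for. Put t = 5h+2:
(5h+2)^5 - 5(5h+2)^2 - 11(5h+2) + 10 expands to 3125h^5 + 6250h^4 + 5000h^3 + 1875h^2 + 245h,
and factoring out 5 leaves 5(625h^5 + 1250h^4 + 1000h^3 + 375h^2 + 49h).

5(625h^5 + 1250h^4 + 1000h^3 + 375h^2 + 49h)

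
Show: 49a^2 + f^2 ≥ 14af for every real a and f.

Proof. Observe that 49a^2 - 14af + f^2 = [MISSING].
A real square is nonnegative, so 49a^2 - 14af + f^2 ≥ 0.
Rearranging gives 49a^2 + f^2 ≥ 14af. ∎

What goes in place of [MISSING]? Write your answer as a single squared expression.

The leading and trailing coefficients are 7^2 and 1^2, and 14 = 2·7·1, so the trinomial is (7a - f)^2.
Hence 49a^2 - 14af + f^2 ≥ 0.

(7a - f)^2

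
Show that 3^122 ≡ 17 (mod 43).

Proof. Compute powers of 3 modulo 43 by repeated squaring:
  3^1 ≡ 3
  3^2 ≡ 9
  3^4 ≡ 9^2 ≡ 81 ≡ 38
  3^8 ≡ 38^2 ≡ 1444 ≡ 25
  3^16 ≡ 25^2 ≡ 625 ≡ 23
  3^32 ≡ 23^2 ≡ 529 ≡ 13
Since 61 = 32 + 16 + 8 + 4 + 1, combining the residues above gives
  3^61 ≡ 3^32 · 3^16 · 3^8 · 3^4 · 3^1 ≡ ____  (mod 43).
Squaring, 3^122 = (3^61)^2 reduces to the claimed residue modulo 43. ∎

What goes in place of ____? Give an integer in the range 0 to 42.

19

Multiply the listed residues: 13 · 23 · 25 · 38 · 3 = 299 → 7475 → 284050 → 852150.
Reducing modulo 43: 852150 = 19817·43 + 19, so 3^61 ≡ 19.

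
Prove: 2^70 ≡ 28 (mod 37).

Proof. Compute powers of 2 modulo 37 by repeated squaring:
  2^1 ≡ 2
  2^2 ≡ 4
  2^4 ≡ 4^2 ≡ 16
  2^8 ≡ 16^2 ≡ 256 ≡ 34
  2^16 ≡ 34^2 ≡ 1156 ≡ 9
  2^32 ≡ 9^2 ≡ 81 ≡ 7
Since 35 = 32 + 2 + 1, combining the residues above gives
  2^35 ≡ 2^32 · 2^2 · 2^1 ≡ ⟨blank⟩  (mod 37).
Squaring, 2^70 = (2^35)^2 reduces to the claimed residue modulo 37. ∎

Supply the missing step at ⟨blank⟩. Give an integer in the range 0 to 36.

2^32 · 2^2 · 2^1 ≡ 7 · 4 · 2 = 56.
56 mod 37 = 19, so 2^35 ≡ 19 (mod 37).

19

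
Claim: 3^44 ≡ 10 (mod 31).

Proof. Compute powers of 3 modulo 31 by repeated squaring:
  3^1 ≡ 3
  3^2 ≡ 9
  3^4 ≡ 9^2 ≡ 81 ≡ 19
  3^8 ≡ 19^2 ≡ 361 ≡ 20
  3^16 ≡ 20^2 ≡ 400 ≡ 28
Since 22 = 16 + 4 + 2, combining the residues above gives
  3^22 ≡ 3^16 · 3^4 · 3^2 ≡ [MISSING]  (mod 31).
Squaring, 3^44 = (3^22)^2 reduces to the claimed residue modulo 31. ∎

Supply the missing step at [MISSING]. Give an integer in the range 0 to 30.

14

Multiply the listed residues: 28 · 19 · 9 = 532 → 4788.
Reducing modulo 31: 4788 = 154·31 + 14, so 3^22 ≡ 14.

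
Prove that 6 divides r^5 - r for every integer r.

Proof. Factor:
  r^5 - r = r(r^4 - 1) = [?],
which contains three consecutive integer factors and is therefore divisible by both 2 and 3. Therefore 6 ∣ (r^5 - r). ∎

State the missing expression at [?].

r^4 - 1 = (r^2 - 1)(r^2 + 1), and r^2 - 1 = (r-1)(r+1).
So r(r^4 - 1) = (r - 1)r(r + 1)(r^2 + 1).

(r - 1)r(r + 1)(r^2 + 1)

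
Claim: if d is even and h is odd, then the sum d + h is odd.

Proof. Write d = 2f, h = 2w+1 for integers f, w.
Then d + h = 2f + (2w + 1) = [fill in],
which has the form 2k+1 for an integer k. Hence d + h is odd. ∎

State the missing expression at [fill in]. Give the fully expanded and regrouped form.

2f + (2w + 1) = 2f + 2w + 1
= 2(f + w) + 1.
Since f + w is an integer, the sum is of the form 2k+1 for an integer k.

2(f + w) + 1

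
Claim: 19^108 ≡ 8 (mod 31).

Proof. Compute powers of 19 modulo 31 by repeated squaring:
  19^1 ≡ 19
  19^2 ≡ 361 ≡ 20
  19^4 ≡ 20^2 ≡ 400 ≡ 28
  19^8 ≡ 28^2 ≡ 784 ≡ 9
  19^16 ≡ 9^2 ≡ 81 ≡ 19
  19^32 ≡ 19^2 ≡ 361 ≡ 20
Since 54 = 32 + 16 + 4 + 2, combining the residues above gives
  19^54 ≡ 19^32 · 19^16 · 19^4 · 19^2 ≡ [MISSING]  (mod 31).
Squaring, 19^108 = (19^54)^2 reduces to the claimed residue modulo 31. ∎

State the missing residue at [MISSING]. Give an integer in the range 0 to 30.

16

Multiply the listed residues: 20 · 19 · 28 · 20 = 380 → 10640 → 212800.
Reducing modulo 31: 212800 = 6864·31 + 16, so 19^54 ≡ 16.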